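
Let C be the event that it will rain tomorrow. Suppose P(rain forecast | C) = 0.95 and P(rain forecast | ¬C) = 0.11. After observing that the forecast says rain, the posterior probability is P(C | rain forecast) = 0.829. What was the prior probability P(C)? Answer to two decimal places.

P(C) = 0.36

In odds form, posterior odds = prior odds × likelihood ratio, so prior odds = posterior odds ÷ LR.
Posterior odds = 0.829/(1−0.829) = 4.8480. LR = 0.95/0.11 = 8.6364.
Prior odds = 4.8480/8.6364 = 0.5613, so P(C) = 0.5613/(1+0.5613) ≈ 0.36.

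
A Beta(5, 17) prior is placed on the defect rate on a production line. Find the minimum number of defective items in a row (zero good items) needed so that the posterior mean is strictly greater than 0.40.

After k defective items and 0 good items the posterior is Beta(5+k, 17), with mean (5+k)/(5+17+k).
Set (5+k)/(22+k) > 0.40 and solve: k > (0.40·22 − 5)/(1 − 0.40) = 6.333.
The smallest integer exceeding 6.333 is 7, and checking k=7: (12)/(29) = 0.4138 > 0.40.

k = 7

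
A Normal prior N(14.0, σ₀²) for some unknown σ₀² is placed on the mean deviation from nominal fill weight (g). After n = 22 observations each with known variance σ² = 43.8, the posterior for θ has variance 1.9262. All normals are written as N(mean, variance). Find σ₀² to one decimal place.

σ₀² = 59.3

For the Normal–Normal model with known σ², precisions add: τ_n = τ₀ + n/σ².
So 1/σ₀² = 1/1.9262 − 22/43.8 = 0.519157 − 0.502283 = 0.016874.
Hence σ₀² = 1/0.016874 ≈ 59.3.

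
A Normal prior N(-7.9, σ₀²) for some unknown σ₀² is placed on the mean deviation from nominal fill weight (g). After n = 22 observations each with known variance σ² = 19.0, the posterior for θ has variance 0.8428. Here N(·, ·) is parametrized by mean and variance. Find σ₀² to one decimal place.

For the Normal–Normal model with known σ², precisions add: τ_n = τ₀ + n/σ².
So 1/σ₀² = 1/0.8428 − 22/19.0 = 1.186521 − 1.157895 = 0.028626.
Hence σ₀² = 1/0.028626 ≈ 34.9.

σ₀² = 34.9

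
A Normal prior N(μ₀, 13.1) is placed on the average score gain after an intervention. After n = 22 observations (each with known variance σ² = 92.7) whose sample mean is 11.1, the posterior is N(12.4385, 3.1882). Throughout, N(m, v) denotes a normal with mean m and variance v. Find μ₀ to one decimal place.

The posterior mean is a precision-weighted average: μ_n = (τ₀μ₀ + τ_data·x̄)/(τ₀+τ_data), with τ₀=1/σ₀² and τ_data=n/σ².
Here τ₀ = 1/13.1 = 0.076336 and τ_data = 22/92.7 = 0.237325, so τ_n = 0.313661.
Rearranging for μ₀: μ₀ = (μ_n·τ_n − τ_data·x̄)/τ₀ = (12.4385·0.313661 − 0.237325·11.1) / 0.076336 = 1.267165/0.076336 ≈ 16.6.

μ₀ = 16.6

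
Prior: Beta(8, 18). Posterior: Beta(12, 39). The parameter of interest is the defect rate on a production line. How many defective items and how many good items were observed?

Beta is conjugate to the binomial likelihood: posterior = Beta(α+s, β+f).
So s = 12 − 8 = 4 and f = 39 − 18 = 21.

4 defective items and 21 good items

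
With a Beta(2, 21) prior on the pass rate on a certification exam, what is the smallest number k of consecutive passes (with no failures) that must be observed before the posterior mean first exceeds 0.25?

After k passes and 0 failures the posterior is Beta(2+k, 21), with mean (2+k)/(2+21+k).
Set (2+k)/(23+k) > 0.25 and solve: k > (0.25·23 − 2)/(1 − 0.25) = 5.000.
The smallest integer exceeding 5.000 is 6.

k = 6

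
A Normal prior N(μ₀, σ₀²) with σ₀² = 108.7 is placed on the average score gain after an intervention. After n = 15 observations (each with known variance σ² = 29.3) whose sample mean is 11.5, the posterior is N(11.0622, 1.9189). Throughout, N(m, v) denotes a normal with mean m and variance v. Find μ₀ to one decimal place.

μ₀ = -13.3

With known observation variance, the Normal–Normal posterior has precision τ_n = τ₀ + n/σ² and mean μ_n = (τ₀μ₀ + (n/σ²)x̄)/τ_n.
Here τ₀ = 1/108.7 = 0.009200 and τ_data = 15/29.3 = 0.511945, so τ_n = 0.521145.
Rearranging for μ₀: μ₀ = (μ_n·τ_n − τ_data·x̄)/τ₀ = (11.0622·0.521145 − 0.511945·11.5) / 0.009200 = -0.122357/0.009200 ≈ -13.3.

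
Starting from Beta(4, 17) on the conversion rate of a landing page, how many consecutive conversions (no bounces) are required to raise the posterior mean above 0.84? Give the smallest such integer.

k = 86

After k conversions and 0 bounces the posterior is Beta(4+k, 17), with mean (4+k)/(4+17+k).
Set (4+k)/(21+k) > 0.84 and solve: k > (0.84·21 − 4)/(1 − 0.84) = 85.250.
The smallest integer exceeding 85.250 is 86.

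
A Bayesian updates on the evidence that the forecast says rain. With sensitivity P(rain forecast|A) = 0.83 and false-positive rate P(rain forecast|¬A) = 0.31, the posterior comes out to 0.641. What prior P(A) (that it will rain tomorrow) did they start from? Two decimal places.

P(A) = 0.40

In odds form, posterior odds = prior odds × likelihood ratio, so prior odds = posterior odds ÷ LR.
Posterior odds = 0.641/(1−0.641) = 1.7855. LR = 0.83/0.31 = 2.6774.
Prior odds = 1.7855/2.6774 = 0.6669, so P(A) = 0.6669/(1+0.6669) ≈ 0.40.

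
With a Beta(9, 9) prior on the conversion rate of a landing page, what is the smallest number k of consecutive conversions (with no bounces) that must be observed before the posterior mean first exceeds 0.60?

After k conversions and 0 bounces the posterior is Beta(9+k, 9), with mean (9+k)/(9+9+k).
Set (9+k)/(18+k) > 0.60 and solve: k > (0.60·18 − 9)/(1 − 0.60) = 4.500.
The smallest integer exceeding 4.500 is 5, and checking k=5: (14)/(23) = 0.6087 > 0.60.

k = 5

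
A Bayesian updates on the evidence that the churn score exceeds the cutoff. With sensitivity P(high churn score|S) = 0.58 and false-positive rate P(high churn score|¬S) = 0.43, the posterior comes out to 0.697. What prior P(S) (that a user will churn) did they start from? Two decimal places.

In odds form, posterior odds = prior odds × likelihood ratio, so prior odds = posterior odds ÷ LR.
Posterior odds = 0.697/(1−0.697) = 2.3003. LR = 0.58/0.43 = 1.3488.
Prior odds = 2.3003/1.3488 = 1.7054, so P(S) = 1.7054/(1+1.7054) ≈ 0.63.

P(S) = 0.63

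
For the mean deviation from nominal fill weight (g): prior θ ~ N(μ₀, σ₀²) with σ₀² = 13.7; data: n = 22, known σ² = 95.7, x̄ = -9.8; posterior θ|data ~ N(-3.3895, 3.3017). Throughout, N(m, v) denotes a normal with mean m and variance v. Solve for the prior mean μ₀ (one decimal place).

μ₀ = 16.8

With known observation variance, the Normal–Normal posterior has precision τ_n = τ₀ + n/σ² and mean μ_n = (τ₀μ₀ + (n/σ²)x̄)/τ_n.
Here τ₀ = 1/13.7 = 0.072993 and τ_data = 22/95.7 = 0.229885, so τ_n = 0.302878.
Rearranging for μ₀: μ₀ = (μ_n·τ_n − τ_data·x̄)/τ₀ = (-3.3895·0.302878 − 0.229885·-9.8) / 0.072993 = 1.226268/0.072993 ≈ 16.8.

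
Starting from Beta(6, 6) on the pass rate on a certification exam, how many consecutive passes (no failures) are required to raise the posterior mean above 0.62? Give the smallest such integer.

k = 4

After k passes and 0 failures the posterior is Beta(6+k, 6), with mean (6+k)/(6+6+k).
Set (6+k)/(12+k) > 0.62 and solve: k > (0.62·12 − 6)/(1 − 0.62) = 3.789.
The smallest integer exceeding 3.789 is 4.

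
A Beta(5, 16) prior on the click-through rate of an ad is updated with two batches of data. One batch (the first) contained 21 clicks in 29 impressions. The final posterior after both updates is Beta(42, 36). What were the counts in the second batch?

16 clicks and 12 non-clicks

Because Beta–binomial updating is additive in the counts, the combined data contributed (α_post−α_prior, β_post−β_prior) successes and failures.
Total across both batches: 42−5=37 clicks, 36−16=20 non-clicks.
Subtract the first batch: 37−21=16 clicks and 20−8=12 non-clicks.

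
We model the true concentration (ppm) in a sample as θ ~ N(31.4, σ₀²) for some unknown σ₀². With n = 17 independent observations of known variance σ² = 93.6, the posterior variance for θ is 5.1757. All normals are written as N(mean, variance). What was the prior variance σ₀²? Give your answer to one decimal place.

For the Normal–Normal model with known σ², precisions add: τ_n = τ₀ + n/σ².
So 1/σ₀² = 1/5.1757 − 17/93.6 = 0.193211 − 0.181624 = 0.011587.
Hence σ₀² = 1/0.011587 ≈ 86.3.

σ₀² = 86.3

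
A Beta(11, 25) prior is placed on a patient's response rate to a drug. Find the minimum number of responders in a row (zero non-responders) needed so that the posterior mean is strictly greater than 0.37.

k = 4

After k responders and 0 non-responders the posterior is Beta(11+k, 25), with mean (11+k)/(11+25+k).
Set (11+k)/(36+k) > 0.37 and solve: k > (0.37·36 − 11)/(1 − 0.37) = 3.683.
The smallest integer exceeding 3.683 is 4.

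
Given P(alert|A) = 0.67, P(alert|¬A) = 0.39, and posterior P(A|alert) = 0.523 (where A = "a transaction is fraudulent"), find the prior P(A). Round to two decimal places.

Bayes' rule in odds form gives O(A|E) = O(A)·[P(E|A)/P(E|¬A)], hence O(A) = O(A|E)/LR.
Posterior odds = 0.523/(1−0.523) = 1.0964. LR = 0.67/0.39 = 1.7179.
Prior odds = 1.0964/1.7179 = 0.6382, so P(A) = 0.6382/(1+0.6382) ≈ 0.39.

P(A) = 0.39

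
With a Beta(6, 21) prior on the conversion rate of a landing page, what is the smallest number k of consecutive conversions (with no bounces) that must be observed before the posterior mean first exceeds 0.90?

k = 184

After k conversions and 0 bounces the posterior is Beta(6+k, 21), with mean (6+k)/(6+21+k).
Set (6+k)/(27+k) > 0.90 and solve: k > (0.90·27 − 6)/(1 − 0.90) = 183.000.
The smallest integer exceeding 183.000 is 184, and checking k=184: (190)/(211) = 0.9005 > 0.90.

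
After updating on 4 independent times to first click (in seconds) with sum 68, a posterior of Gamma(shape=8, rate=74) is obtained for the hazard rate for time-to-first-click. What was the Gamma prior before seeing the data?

Gamma(shape=4, rate=6)

Gamma–exponential conjugacy: posterior shape = α + n, posterior rate = β + Σtᵢ.
So α = 8 − 4 = 4 and β = 74 − 68 = 6.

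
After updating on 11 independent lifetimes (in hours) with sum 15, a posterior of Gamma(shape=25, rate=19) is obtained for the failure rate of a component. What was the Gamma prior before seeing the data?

For an exponential likelihood with a Gamma(α, β) prior on the rate, n observations with total T give posterior Gamma(α+n, β+T).
So α = 25 − 11 = 14 and β = 19 − 15 = 4.

Gamma(shape=14, rate=4)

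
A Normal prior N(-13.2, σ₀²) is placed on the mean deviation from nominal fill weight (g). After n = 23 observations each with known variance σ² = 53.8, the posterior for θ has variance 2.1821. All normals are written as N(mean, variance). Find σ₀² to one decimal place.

Posterior precision equals prior precision plus data precision: 1/σ_n² = 1/σ₀² + n/σ².
So 1/σ₀² = 1/2.1821 − 23/53.8 = 0.458274 − 0.427509 = 0.030765.
Hence σ₀² = 1/0.030765 ≈ 32.5.

σ₀² = 32.5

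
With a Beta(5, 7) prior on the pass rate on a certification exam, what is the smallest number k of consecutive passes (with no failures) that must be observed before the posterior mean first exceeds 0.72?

After k passes and 0 failures the posterior is Beta(5+k, 7), with mean (5+k)/(5+7+k).
Set (5+k)/(12+k) > 0.72 and solve: k > (0.72·12 − 5)/(1 − 0.72) = 13.000.
The smallest integer exceeding 13.000 is 14.

k = 14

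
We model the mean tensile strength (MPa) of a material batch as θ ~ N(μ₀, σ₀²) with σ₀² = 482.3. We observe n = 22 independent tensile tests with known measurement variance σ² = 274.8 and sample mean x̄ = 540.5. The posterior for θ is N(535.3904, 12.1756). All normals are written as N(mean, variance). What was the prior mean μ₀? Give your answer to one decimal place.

μ₀ = 338.1

With known observation variance, the Normal–Normal posterior has precision τ_n = τ₀ + n/σ² and mean μ_n = (τ₀μ₀ + (n/σ²)x̄)/τ_n.
Here τ₀ = 1/482.3 = 0.002073 and τ_data = 22/274.8 = 0.080058, so τ_n = 0.082131.
Rearranging for μ₀: μ₀ = (μ_n·τ_n − τ_data·x̄)/τ₀ = (535.3904·0.082131 − 0.080058·540.5) / 0.002073 = 0.700800/0.002073 ≈ 338.1.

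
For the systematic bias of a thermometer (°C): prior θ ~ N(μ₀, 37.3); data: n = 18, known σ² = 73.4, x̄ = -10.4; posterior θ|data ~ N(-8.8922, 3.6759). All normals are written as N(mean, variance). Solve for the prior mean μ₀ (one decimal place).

With known observation variance, the Normal–Normal posterior has precision τ_n = τ₀ + n/σ² and mean μ_n = (τ₀μ₀ + (n/σ²)x̄)/τ_n.
Here τ₀ = 1/37.3 = 0.026810 and τ_data = 18/73.4 = 0.245232, so τ_n = 0.272042.
Rearranging for μ₀: μ₀ = (μ_n·τ_n − τ_data·x̄)/τ₀ = (-8.8922·0.272042 − 0.245232·-10.4) / 0.026810 = 0.131361/0.026810 ≈ 4.9.

μ₀ = 4.9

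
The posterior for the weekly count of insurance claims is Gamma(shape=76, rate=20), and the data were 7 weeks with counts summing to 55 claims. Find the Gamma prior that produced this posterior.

A Gamma(α, β) prior (rate parametrization) on a Poisson rate with n observations summing to S gives posterior Gamma(α+S, β+n).
So α = 76 − 55 = 21 and β = 20 − 7 = 13.

Gamma(shape=21, rate=13)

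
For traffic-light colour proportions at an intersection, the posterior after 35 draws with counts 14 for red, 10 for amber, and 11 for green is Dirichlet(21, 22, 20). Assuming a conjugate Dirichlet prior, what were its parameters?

Dirichlet(7, 12, 9)

For a Dirichlet(α) prior with multinomial counts c, the posterior is Dirichlet(α + c) componentwise.
Subtract each count from the matching posterior parameter: 21−14=7, 22−10=12, 20−11=9.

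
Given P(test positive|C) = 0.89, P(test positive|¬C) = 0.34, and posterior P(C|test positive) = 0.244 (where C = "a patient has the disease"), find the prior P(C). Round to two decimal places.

In odds form, posterior odds = prior odds × likelihood ratio, so prior odds = posterior odds ÷ LR.
Posterior odds = 0.244/(1−0.244) = 0.3228. LR = 0.89/0.34 = 2.6176.
Prior odds = 0.3228/2.6176 = 0.1233, so P(C) = 0.1233/(1+0.1233) ≈ 0.11.

P(C) = 0.11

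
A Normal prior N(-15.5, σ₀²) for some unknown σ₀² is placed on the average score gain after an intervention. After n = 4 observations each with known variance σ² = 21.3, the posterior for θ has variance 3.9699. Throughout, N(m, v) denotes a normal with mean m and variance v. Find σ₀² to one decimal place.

Posterior precision equals prior precision plus data precision: 1/σ_n² = 1/σ₀² + n/σ².
So 1/σ₀² = 1/3.9699 − 4/21.3 = 0.251896 − 0.187793 = 0.064103.
Hence σ₀² = 1/0.064103 ≈ 15.6.

σ₀² = 15.6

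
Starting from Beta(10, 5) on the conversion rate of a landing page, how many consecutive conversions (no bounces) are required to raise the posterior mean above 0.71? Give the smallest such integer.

k = 3

After k conversions and 0 bounces the posterior is Beta(10+k, 5), with mean (10+k)/(10+5+k).
Set (10+k)/(15+k) > 0.71 and solve: k > (0.71·15 − 10)/(1 − 0.71) = 2.241.
The smallest integer exceeding 2.241 is 3, and checking k=3: (13)/(18) = 0.7222 > 0.71.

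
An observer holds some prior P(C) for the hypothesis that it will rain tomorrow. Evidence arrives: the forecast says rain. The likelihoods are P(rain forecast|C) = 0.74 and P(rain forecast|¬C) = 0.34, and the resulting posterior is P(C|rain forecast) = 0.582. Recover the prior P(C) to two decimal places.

P(C) = 0.39

In odds form, posterior odds = prior odds × likelihood ratio, so prior odds = posterior odds ÷ LR.
Posterior odds = 0.582/(1−0.582) = 1.3923. LR = 0.74/0.34 = 2.1765.
Prior odds = 1.3923/2.1765 = 0.6397, so P(C) = 0.6397/(1+0.6397) ≈ 0.39.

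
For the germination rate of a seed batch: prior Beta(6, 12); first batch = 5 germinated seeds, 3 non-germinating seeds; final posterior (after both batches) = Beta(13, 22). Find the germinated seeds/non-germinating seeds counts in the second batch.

2 germinated seeds and 7 non-germinating seeds

Sequential conjugate updates are equivalent to a single update on the pooled data, so total successes = posterior α − prior α and total failures = posterior β − prior β.
Total across both batches: 13−6=7 germinated seeds, 22−12=10 non-germinating seeds.
Subtract the first batch: 7−5=2 germinated seeds and 10−3=7 non-germinating seeds.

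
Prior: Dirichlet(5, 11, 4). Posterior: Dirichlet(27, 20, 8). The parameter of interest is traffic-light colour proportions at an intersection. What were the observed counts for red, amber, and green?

counts (22, 9, 4)

For a Dirichlet(α) prior with multinomial counts c, the posterior is Dirichlet(α + c) componentwise.
Counts are posterior − prior componentwise: 27−5=22, 20−11=9, 8−4=4.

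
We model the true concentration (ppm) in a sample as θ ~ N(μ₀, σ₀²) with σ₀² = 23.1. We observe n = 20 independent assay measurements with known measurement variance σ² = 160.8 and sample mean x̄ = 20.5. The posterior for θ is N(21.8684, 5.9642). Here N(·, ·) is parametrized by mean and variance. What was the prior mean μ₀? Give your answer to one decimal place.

With known observation variance, the Normal–Normal posterior has precision τ_n = τ₀ + n/σ² and mean μ_n = (τ₀μ₀ + (n/σ²)x̄)/τ_n.
Here τ₀ = 1/23.1 = 0.043290 and τ_data = 20/160.8 = 0.124378, so τ_n = 0.167668.
Rearranging for μ₀: μ₀ = (μ_n·τ_n − τ_data·x̄)/τ₀ = (21.8684·0.167668 − 0.124378·20.5) / 0.043290 = 1.116882/0.043290 ≈ 25.8.

μ₀ = 25.8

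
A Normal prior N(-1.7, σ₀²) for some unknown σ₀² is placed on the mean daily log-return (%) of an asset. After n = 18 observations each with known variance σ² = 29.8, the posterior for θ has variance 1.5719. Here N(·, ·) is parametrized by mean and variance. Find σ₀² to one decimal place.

For the Normal–Normal model with known σ², precisions add: τ_n = τ₀ + n/σ².
So 1/σ₀² = 1/1.5719 − 18/29.8 = 0.636173 − 0.604027 = 0.032146.
Hence σ₀² = 1/0.032146 ≈ 31.1.

σ₀² = 31.1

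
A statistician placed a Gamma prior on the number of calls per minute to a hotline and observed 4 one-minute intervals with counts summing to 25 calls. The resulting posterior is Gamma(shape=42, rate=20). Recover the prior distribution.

A Gamma(α, β) prior (rate parametrization) on a Poisson rate with n observations summing to S gives posterior Gamma(α+S, β+n).
So α = 42 − 25 = 17 and β = 20 − 4 = 16.

Gamma(shape=17, rate=16)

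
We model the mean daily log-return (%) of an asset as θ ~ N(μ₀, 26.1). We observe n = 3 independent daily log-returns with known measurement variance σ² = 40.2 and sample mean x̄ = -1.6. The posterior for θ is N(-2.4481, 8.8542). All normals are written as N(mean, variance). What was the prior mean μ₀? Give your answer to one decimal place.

μ₀ = -4.1

With known observation variance, the Normal–Normal posterior has precision τ_n = τ₀ + n/σ² and mean μ_n = (τ₀μ₀ + (n/σ²)x̄)/τ_n.
Here τ₀ = 1/26.1 = 0.038314 and τ_data = 3/40.2 = 0.074627, so τ_n = 0.112941.
Rearranging for μ₀: μ₀ = (μ_n·τ_n − τ_data·x̄)/τ₀ = (-2.4481·0.112941 − 0.074627·-1.6) / 0.038314 = -0.157088/0.038314 ≈ -4.1.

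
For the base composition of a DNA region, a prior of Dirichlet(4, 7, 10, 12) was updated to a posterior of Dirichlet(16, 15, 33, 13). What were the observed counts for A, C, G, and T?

For a Dirichlet(α) prior with multinomial counts c, the posterior is Dirichlet(α + c) componentwise.
Counts are posterior − prior componentwise: 16−4=12, 15−7=8, 33−10=23, 13−12=1.

counts (12, 8, 23, 1)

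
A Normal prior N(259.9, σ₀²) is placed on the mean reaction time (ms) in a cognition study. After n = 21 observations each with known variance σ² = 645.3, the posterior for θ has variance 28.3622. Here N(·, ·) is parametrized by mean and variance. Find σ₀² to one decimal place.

σ₀² = 368.3

Posterior precision equals prior precision plus data precision: 1/σ_n² = 1/σ₀² + n/σ².
So 1/σ₀² = 1/28.3622 − 21/645.3 = 0.035258 − 0.032543 = 0.002715.
Hence σ₀² = 1/0.002715 ≈ 368.3.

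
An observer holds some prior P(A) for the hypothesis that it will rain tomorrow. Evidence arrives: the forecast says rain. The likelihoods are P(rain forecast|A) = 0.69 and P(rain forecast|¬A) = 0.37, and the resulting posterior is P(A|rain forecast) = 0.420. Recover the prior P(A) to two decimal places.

In odds form, posterior odds = prior odds × likelihood ratio, so prior odds = posterior odds ÷ LR.
Posterior odds = 0.420/(1−0.420) = 0.7241. LR = 0.69/0.37 = 1.8649.
Prior odds = 0.7241/1.8649 = 0.3883, so P(A) = 0.3883/(1+0.3883) ≈ 0.28.

P(A) = 0.28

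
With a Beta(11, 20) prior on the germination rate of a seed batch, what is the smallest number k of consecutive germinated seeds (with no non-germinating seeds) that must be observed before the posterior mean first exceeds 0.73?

k = 44

After k germinated seeds and 0 non-germinating seeds the posterior is Beta(11+k, 20), with mean (11+k)/(11+20+k).
Set (11+k)/(31+k) > 0.73 and solve: k > (0.73·31 − 11)/(1 − 0.73) = 43.074.
The smallest integer exceeding 43.074 is 44.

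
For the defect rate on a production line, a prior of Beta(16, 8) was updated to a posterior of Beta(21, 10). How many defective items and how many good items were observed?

5 defective items and 2 good items

Beta is conjugate to the binomial likelihood: posterior = Beta(a+s, b+f).
So s = 21 − 16 = 5 and f = 10 − 8 = 2.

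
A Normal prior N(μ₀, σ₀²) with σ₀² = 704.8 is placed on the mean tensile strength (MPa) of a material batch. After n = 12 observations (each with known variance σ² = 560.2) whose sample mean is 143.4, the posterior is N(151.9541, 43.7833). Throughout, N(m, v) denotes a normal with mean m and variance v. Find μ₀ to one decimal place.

μ₀ = 281.1

With known observation variance, the Normal–Normal posterior has precision τ_n = τ₀ + n/σ² and mean μ_n = (τ₀μ₀ + (n/σ²)x̄)/τ_n.
Here τ₀ = 1/704.8 = 0.001419 and τ_data = 12/560.2 = 0.021421, so τ_n = 0.022840.
Rearranging for μ₀: μ₀ = (μ_n·τ_n − τ_data·x̄)/τ₀ = (151.9541·0.022840 − 0.021421·143.4) / 0.001419 = 0.398860/0.001419 ≈ 281.1.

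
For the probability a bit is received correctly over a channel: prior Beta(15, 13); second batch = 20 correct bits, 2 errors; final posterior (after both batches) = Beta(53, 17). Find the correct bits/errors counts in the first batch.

18 correct bits and 2 errors

Sequential conjugate updates are equivalent to a single update on the pooled data, so total successes = posterior α − prior α and total failures = posterior β − prior β.
Total across both batches: 53−15=38 correct bits, 17−13=4 errors.
Subtract the second batch: 38−20=18 correct bits and 4−2=2 errors.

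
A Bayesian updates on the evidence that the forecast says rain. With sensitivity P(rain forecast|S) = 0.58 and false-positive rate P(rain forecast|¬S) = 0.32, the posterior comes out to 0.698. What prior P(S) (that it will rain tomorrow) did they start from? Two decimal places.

P(S) = 0.56

In odds form, posterior odds = prior odds × likelihood ratio, so prior odds = posterior odds ÷ LR.
Posterior odds = 0.698/(1−0.698) = 2.3113. LR = 0.58/0.32 = 1.8125.
Prior odds = 2.3113/1.8125 = 1.2752, so P(S) = 1.2752/(1+1.2752) ≈ 0.56.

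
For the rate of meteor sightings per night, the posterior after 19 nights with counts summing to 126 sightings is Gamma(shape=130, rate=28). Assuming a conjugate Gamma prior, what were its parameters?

Gamma(shape=4, rate=9)

A Gamma(α, β) prior (rate parametrization) on a Poisson rate with n observations summing to S gives posterior Gamma(α+S, β+n).
So α = 130 − 126 = 4 and β = 28 − 19 = 9.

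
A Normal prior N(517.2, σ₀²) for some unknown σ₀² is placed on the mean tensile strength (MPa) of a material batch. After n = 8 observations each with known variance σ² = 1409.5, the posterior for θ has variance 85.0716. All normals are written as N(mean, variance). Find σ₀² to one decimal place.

For the Normal–Normal model with known σ², precisions add: τ_n = τ₀ + n/σ².
So 1/σ₀² = 1/85.0716 − 8/1409.5 = 0.011755 − 0.005676 = 0.006079.
Hence σ₀² = 1/0.006079 ≈ 164.5.

σ₀² = 164.5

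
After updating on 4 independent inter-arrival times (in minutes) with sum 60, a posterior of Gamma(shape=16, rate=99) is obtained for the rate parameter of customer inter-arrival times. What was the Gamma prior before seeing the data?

Gamma(shape=12, rate=39)

Gamma–exponential conjugacy: posterior shape = α + n, posterior rate = β + Σtᵢ.
So α = 16 − 4 = 12 and β = 99 − 60 = 39.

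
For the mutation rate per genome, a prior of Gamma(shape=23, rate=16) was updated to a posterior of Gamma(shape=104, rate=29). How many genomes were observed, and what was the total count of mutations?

n = 13 genomes with total 81 mutations

A Gamma(α, β) prior (rate parametrization) on a Poisson rate with n observations summing to S gives posterior Gamma(α+S, β+n).
Matching: Σxᵢ = 104 − 23 = 81 and n = 29 − 16 = 13.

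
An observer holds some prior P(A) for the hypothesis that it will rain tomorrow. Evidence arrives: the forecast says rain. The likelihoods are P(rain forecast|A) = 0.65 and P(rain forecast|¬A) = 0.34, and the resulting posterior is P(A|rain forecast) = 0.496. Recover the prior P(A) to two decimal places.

Bayes' rule in odds form gives O(A|E) = O(A)·[P(E|A)/P(E|¬A)], hence O(A) = O(A|E)/LR.
Posterior odds = 0.496/(1−0.496) = 0.9841. LR = 0.65/0.34 = 1.9118.
Prior odds = 0.9841/1.9118 = 0.5148, so P(A) = 0.5148/(1+0.5148) ≈ 0.34.

P(A) = 0.34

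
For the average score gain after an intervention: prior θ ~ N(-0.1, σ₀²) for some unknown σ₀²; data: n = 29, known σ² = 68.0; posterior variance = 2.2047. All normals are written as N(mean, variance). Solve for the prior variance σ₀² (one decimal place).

σ₀² = 36.9

Posterior precision equals prior precision plus data precision: 1/σ_n² = 1/σ₀² + n/σ².
So 1/σ₀² = 1/2.2047 − 29/68.0 = 0.453576 − 0.426471 = 0.027105.
Hence σ₀² = 1/0.027105 ≈ 36.9.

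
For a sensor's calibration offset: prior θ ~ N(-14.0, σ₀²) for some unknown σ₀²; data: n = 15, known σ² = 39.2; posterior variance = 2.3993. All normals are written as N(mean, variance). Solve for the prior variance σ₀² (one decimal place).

For the Normal–Normal model with known σ², precisions add: τ_n = τ₀ + n/σ².
So 1/σ₀² = 1/2.3993 − 15/39.2 = 0.416788 − 0.382653 = 0.034135.
Hence σ₀² = 1/0.034135 ≈ 29.3.

σ₀² = 29.3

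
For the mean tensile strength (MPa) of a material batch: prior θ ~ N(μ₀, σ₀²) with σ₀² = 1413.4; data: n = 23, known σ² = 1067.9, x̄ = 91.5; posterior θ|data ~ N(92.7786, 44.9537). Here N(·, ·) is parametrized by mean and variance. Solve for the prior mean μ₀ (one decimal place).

With known observation variance, the Normal–Normal posterior has precision τ_n = τ₀ + n/σ² and mean μ_n = (τ₀μ₀ + (n/σ²)x̄)/τ_n.
Here τ₀ = 1/1413.4 = 0.000708 and τ_data = 23/1067.9 = 0.021538, so τ_n = 0.022246.
Rearranging for μ₀: μ₀ = (μ_n·τ_n − τ_data·x̄)/τ₀ = (92.7786·0.022246 − 0.021538·91.5) / 0.000708 = 0.093226/0.000708 ≈ 131.7.

μ₀ = 131.7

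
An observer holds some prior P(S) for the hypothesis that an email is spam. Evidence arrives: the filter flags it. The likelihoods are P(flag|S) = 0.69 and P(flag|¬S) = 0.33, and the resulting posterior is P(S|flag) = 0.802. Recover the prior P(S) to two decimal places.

P(S) = 0.66

In odds form, posterior odds = prior odds × likelihood ratio, so prior odds = posterior odds ÷ LR.
Posterior odds = 0.802/(1−0.802) = 4.0505. LR = 0.69/0.33 = 2.0909.
Prior odds = 4.0505/2.0909 = 1.9372, so P(S) = 1.9372/(1+1.9372) ≈ 0.66.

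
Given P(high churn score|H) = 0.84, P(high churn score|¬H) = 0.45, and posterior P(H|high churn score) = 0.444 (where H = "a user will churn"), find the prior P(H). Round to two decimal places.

P(H) = 0.30

Bayes' rule in odds form gives O(H|E) = O(H)·[P(E|H)/P(E|¬H)], hence O(H) = O(H|E)/LR.
Posterior odds = 0.444/(1−0.444) = 0.7986. LR = 0.84/0.45 = 1.8667.
Prior odds = 0.7986/1.8667 = 0.4278, so P(H) = 0.4278/(1+0.4278) ≈ 0.30.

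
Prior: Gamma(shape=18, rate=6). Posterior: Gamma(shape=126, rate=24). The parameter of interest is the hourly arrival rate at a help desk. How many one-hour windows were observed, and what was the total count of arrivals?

Gamma–Poisson conjugacy: posterior shape = α + Σxᵢ, posterior rate = β + n.
Matching: Σxᵢ = 126 − 18 = 108 and n = 24 − 6 = 18.

n = 18 one-hour windows with total 108 arrivals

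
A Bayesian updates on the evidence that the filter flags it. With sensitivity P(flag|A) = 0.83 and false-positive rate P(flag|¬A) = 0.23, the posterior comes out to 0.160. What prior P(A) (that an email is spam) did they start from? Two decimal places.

Bayes' rule in odds form gives O(A|E) = O(A)·[P(E|A)/P(E|¬A)], hence O(A) = O(A|E)/LR.
Posterior odds = 0.160/(1−0.160) = 0.1905. LR = 0.83/0.23 = 3.6087.
Prior odds = 0.1905/3.6087 = 0.0528, so P(A) = 0.0528/(1+0.0528) ≈ 0.05.

P(A) = 0.05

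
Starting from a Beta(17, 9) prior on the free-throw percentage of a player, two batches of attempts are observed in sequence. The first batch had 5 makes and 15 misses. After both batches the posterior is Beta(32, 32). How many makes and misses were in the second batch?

Because Beta–binomial updating is additive in the counts, the combined data contributed (α_post−α_prior, β_post−β_prior) successes and failures.
Total across both batches: 32−17=15 makes, 32−9=23 misses.
Subtract the first batch: 15−5=10 makes and 23−15=8 misses.

10 makes and 8 misses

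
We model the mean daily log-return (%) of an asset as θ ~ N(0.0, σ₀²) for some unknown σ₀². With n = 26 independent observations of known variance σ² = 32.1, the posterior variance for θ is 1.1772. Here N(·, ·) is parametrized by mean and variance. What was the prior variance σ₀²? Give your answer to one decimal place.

σ₀² = 25.3

For the Normal–Normal model with known σ², precisions add: τ_n = τ₀ + n/σ².
So 1/σ₀² = 1/1.1772 − 26/32.1 = 0.849473 − 0.809969 = 0.039504.
Hence σ₀² = 1/0.039504 ≈ 25.3.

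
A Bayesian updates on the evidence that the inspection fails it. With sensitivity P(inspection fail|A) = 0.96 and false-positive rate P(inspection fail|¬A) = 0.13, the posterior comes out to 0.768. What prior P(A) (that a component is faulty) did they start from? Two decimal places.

Bayes' rule in odds form gives O(A|E) = O(A)·[P(E|A)/P(E|¬A)], hence O(A) = O(A|E)/LR.
Posterior odds = 0.768/(1−0.768) = 3.3103. LR = 0.96/0.13 = 7.3846.
Prior odds = 3.3103/7.3846 = 0.4483, so P(A) = 0.4483/(1+0.4483) ≈ 0.31.

P(A) = 0.31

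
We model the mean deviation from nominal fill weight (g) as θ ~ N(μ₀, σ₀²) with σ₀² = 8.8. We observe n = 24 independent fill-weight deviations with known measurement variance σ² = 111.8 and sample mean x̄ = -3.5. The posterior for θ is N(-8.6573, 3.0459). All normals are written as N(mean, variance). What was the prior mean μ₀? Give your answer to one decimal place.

μ₀ = -18.4

The posterior mean is a precision-weighted average: μ_n = (τ₀μ₀ + τ_data·x̄)/(τ₀+τ_data), with τ₀=1/σ₀² and τ_data=n/σ².
Here τ₀ = 1/8.8 = 0.113636 and τ_data = 24/111.8 = 0.214669, so τ_n = 0.328305.
Rearranging for μ₀: μ₀ = (μ_n·τ_n − τ_data·x̄)/τ₀ = (-8.6573·0.328305 − 0.214669·-3.5) / 0.113636 = -2.090893/0.113636 ≈ -18.4.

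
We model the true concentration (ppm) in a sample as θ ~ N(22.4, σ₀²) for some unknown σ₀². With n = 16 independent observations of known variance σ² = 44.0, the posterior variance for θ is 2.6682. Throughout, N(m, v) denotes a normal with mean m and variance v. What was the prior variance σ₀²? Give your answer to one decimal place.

Posterior precision equals prior precision plus data precision: 1/σ_n² = 1/σ₀² + n/σ².
So 1/σ₀² = 1/2.6682 − 16/44.0 = 0.374784 − 0.363636 = 0.011148.
Hence σ₀² = 1/0.011148 ≈ 89.7.

σ₀² = 89.7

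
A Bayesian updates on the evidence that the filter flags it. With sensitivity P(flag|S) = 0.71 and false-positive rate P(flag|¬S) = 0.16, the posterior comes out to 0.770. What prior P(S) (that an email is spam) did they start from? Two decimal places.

P(S) = 0.43

In odds form, posterior odds = prior odds × likelihood ratio, so prior odds = posterior odds ÷ LR.
Posterior odds = 0.770/(1−0.770) = 3.3478. LR = 0.71/0.16 = 4.4375.
Prior odds = 3.3478/4.4375 = 0.7544, so P(S) = 0.7544/(1+0.7544) ≈ 0.43.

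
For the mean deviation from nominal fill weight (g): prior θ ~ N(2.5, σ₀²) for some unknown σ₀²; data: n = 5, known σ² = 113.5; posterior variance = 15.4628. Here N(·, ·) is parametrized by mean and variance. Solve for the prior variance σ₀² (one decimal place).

σ₀² = 48.5

For the Normal–Normal model with known σ², precisions add: τ_n = τ₀ + n/σ².
So 1/σ₀² = 1/15.4628 − 5/113.5 = 0.064671 − 0.044053 = 0.020618.
Hence σ₀² = 1/0.020618 ≈ 48.5.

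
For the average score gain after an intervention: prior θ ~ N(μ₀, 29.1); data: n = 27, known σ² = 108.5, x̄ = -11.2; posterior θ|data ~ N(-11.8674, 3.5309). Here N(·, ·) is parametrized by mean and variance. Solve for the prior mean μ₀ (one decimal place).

μ₀ = -16.7

With known observation variance, the Normal–Normal posterior has precision τ_n = τ₀ + n/σ² and mean μ_n = (τ₀μ₀ + (n/σ²)x̄)/τ_n.
Here τ₀ = 1/29.1 = 0.034364 and τ_data = 27/108.5 = 0.248848, so τ_n = 0.283212.
Rearranging for μ₀: μ₀ = (μ_n·τ_n − τ_data·x̄)/τ₀ = (-11.8674·0.283212 − 0.248848·-11.2) / 0.034364 = -0.573892/0.034364 ≈ -16.7.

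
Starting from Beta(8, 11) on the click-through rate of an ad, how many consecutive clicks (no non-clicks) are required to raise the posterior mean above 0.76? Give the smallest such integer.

k = 27

After k clicks and 0 non-clicks the posterior is Beta(8+k, 11), with mean (8+k)/(8+11+k).
Set (8+k)/(19+k) > 0.76 and solve: k > (0.76·19 − 8)/(1 − 0.76) = 26.833.
The smallest integer exceeding 26.833 is 27.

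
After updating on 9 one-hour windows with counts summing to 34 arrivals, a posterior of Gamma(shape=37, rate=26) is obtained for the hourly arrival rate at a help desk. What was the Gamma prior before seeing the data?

Gamma(shape=3, rate=17)

Gamma–Poisson conjugacy: posterior shape = α + Σxᵢ, posterior rate = β + n.
So α = 37 − 34 = 3 and β = 26 − 9 = 17.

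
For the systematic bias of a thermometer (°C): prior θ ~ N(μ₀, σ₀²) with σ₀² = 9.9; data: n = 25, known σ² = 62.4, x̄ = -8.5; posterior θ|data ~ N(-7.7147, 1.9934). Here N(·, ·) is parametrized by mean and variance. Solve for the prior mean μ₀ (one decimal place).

μ₀ = -4.6

The posterior mean is a precision-weighted average: μ_n = (τ₀μ₀ + τ_data·x̄)/(τ₀+τ_data), with τ₀=1/σ₀² and τ_data=n/σ².
Here τ₀ = 1/9.9 = 0.101010 and τ_data = 25/62.4 = 0.400641, so τ_n = 0.501651.
Rearranging for μ₀: μ₀ = (μ_n·τ_n − τ_data·x̄)/τ₀ = (-7.7147·0.501651 − 0.400641·-8.5) / 0.101010 = -0.464638/0.101010 ≈ -4.6.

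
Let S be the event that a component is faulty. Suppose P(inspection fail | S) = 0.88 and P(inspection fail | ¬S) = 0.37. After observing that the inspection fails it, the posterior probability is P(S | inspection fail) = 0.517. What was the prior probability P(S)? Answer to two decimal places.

Bayes' rule in odds form gives O(S|E) = O(S)·[P(E|S)/P(E|¬S)], hence O(S) = O(S|E)/LR.
Posterior odds = 0.517/(1−0.517) = 1.0704. LR = 0.88/0.37 = 2.3784.
Prior odds = 1.0704/2.3784 = 0.4501, so P(S) = 0.4501/(1+0.4501) ≈ 0.31.

P(S) = 0.31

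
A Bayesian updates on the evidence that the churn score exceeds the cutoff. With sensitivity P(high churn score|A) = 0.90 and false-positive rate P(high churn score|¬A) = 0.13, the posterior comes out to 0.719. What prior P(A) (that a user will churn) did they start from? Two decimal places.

In odds form, posterior odds = prior odds × likelihood ratio, so prior odds = posterior odds ÷ LR.
Posterior odds = 0.719/(1−0.719) = 2.5587. LR = 0.90/0.13 = 6.9231.
Prior odds = 2.5587/6.9231 = 0.3696, so P(A) = 0.3696/(1+0.3696) ≈ 0.27.

P(A) = 0.27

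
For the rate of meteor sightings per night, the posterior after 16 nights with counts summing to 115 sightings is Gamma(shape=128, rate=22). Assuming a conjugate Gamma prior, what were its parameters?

Gamma(shape=13, rate=6)

A Gamma(α, β) prior (rate parametrization) on a Poisson rate with n observations summing to S gives posterior Gamma(α+S, β+n).
So α = 128 − 115 = 13 and β = 22 − 16 = 6.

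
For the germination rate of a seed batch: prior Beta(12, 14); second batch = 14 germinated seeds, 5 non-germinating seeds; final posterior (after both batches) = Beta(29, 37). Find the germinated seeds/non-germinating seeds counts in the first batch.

Sequential conjugate updates are equivalent to a single update on the pooled data, so total successes = posterior α − prior α and total failures = posterior β − prior β.
Total across both batches: 29−12=17 germinated seeds, 37−14=23 non-germinating seeds.
Subtract the second batch: 17−14=3 germinated seeds and 23−5=18 non-germinating seeds.

3 germinated seeds and 18 non-germinating seeds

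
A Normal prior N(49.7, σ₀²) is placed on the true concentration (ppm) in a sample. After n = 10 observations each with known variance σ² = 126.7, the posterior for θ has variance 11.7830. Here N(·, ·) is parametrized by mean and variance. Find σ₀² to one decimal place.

Posterior precision equals prior precision plus data precision: 1/σ_n² = 1/σ₀² + n/σ².
So 1/σ₀² = 1/11.7830 − 10/126.7 = 0.084868 − 0.078927 = 0.005941.
Hence σ₀² = 1/0.005941 ≈ 168.3.

σ₀² = 168.3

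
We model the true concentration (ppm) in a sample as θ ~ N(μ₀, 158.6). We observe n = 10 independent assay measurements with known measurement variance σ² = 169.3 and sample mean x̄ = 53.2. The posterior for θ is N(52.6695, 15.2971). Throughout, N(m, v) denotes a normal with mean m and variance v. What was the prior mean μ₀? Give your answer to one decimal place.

The posterior mean is a precision-weighted average: μ_n = (τ₀μ₀ + τ_data·x̄)/(τ₀+τ_data), with τ₀=1/σ₀² and τ_data=n/σ².
Here τ₀ = 1/158.6 = 0.006305 and τ_data = 10/169.3 = 0.059067, so τ_n = 0.065372.
Rearranging for μ₀: μ₀ = (μ_n·τ_n − τ_data·x̄)/τ₀ = (52.6695·0.065372 − 0.059067·53.2) / 0.006305 = 0.300746/0.006305 ≈ 47.7.

μ₀ = 47.7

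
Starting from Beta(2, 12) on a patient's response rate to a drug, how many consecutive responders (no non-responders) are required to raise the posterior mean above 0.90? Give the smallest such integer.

k = 107

After k responders and 0 non-responders the posterior is Beta(2+k, 12), with mean (2+k)/(2+12+k).
Set (2+k)/(14+k) > 0.90 and solve: k > (0.90·14 − 2)/(1 − 0.90) = 106.000.
The smallest integer exceeding 106.000 is 107, and checking k=107: (109)/(121) = 0.9008 > 0.90.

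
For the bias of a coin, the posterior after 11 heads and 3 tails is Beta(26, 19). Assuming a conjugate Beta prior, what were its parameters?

Beta(15, 16)

A Beta(a, b) prior with s successes and f failures in binomial data gives a Beta(a+s, b+f) posterior.
Subtract the data counts: 26−11=15, 19−3=16.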